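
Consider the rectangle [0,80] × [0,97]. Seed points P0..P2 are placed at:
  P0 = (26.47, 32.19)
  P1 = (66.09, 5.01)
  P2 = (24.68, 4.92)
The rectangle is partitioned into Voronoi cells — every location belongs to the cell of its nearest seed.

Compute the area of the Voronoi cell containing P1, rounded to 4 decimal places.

1. box [0,80]×[0,97]: [(0, 0) (80, 0) (80, 97) (0, 97)]
2. ⊥bis P1·P0 via (46.28,18.6): [(33.5201, 0) (80, 0) (80, 67.7533)]  |A|=1574.5837
3. ⊥bis P1·P2 via (45.385,4.965): [(45.3583, 17.2564) (45.3958, 0) (80, 0) (80, 67.7533)]  |A|=1472.1175
4. canonical 4-gon: [(45.3583, 17.2564) (45.3958, 0) (80, 0) (80, 67.7533)]
5. shoelace: 1472.1175

Area of P1's cell: 1472.1175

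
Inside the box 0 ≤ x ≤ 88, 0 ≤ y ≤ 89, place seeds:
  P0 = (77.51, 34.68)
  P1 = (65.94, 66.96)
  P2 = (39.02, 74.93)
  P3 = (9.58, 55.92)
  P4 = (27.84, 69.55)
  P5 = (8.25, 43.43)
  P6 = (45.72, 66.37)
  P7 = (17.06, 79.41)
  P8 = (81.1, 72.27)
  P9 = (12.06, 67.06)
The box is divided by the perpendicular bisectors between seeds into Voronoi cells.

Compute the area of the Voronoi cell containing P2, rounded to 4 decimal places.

1. box [0,88]×[0,89]: [(0, 0) (88, 0) (88, 89) (0, 89)]
2. ⊥bis P2·P0 via (58.265,54.805): [(0, 0) (0.954, 0) (88, 83.2398) (88, 89) (0, 89)]  |A|=4209.1538
3. ⊥bis P2·P1 via (52.48,70.945): [(0, 0) (0.954, 0) (43.5298, 40.7141) (57.8254, 89) (0, 89)]  |A|=3352.5709
4. ⊥bis P2·P3 via (24.3,65.425): [(41.506, 38.7788) (43.5298, 40.7141) (57.8254, 89) (9.0771, 89)]  |A|=1259.1249
5. ⊥bis P2·P4 via (33.43,72.24): [(45.4613, 47.2382) (57.8254, 89) (25.3648, 89)]  |A|=677.8071
6. ⊥bis P2·P5 via (23.635,59.18): [(45.4613, 47.2382) (57.8254, 89) (25.3648, 89)]  |A|=677.8071
7. ⊥bis P2·P6 via (42.37,70.65): [(36.4318, 66.0021) (55.4158, 80.8611) (57.8254, 89) (25.3648, 89)]  |A|=432.6153
8. ⊥bis P2·P7 via (28.04,77.17): [(28.9384, 81.5738) (36.4318, 66.0021) (55.4158, 80.8611) (57.8254, 89) (30.4534, 89)]  |A|=413.7209
9. ⊥bis P2·P8 via (60.06,73.6): [(28.9384, 81.5738) (36.4318, 66.0021) (55.4158, 80.8611) (57.8254, 89) (30.4534, 89)]  |A|=413.7209
10. ⊥bis P2·P9 via (25.54,70.995): [(28.9384, 81.5738) (36.4318, 66.0021) (55.4158, 80.8611) (57.8254, 89) (30.4534, 89)]  |A|=413.7209
11. canonical 5-gon: [(28.9384, 81.5738) (36.4318, 66.0021) (55.4158, 80.8611) (57.8254, 89) (30.4534, 89)]
12. shoelace: 413.7209

Area of P2's cell: 413.7209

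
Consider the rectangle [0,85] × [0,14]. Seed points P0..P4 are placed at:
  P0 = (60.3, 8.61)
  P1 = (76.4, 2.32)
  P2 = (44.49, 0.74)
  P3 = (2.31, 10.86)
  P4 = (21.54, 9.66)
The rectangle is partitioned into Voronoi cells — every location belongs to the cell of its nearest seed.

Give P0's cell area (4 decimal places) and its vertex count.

Area of P0's cell: 247.9687 (4 vertices)

1. box [0,85]×[0,14]: [(0, 0) (85, 0) (85, 14) (0, 14)]
2. ⊥bis P0·P1 via (68.35,5.465): [(0, 0) (66.2149, 0) (71.6845, 14) (0, 14)]  |A|=965.2958
3. ⊥bis P0·P2 via (52.395,4.675): [(54.7222, 0) (66.2149, 0) (71.6845, 14) (47.7531, 14)]  |A|=247.9687
4. ⊥bis P0·P3 via (31.305,9.735): [(54.7222, 0) (66.2149, 0) (71.6845, 14) (47.7531, 14)]  |A|=247.9687
5. ⊥bis P0·P4 via (40.92,9.135): [(54.7222, 0) (66.2149, 0) (71.6845, 14) (47.7531, 14)]  |A|=247.9687
6. canonical 4-gon: [(54.7222, 0) (66.2149, 0) (71.6845, 14) (47.7531, 14)]
7. shoelace: 247.9687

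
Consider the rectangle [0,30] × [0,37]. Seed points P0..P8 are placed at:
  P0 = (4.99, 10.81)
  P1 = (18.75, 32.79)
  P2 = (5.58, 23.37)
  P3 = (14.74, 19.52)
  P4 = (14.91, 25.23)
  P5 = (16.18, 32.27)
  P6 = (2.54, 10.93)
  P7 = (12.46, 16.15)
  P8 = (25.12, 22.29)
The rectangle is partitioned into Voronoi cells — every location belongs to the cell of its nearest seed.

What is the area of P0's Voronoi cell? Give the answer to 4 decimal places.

Area of P0's cell: 147.0199

1. box [0,30]×[0,37]: [(0, 0) (30, 0) (30, 37) (0, 37)]
2. ⊥bis P0·P1 via (11.87,21.8): [(0, 29.2309) (0, 0) (30, 0) (30, 10.4502)]  |A|=595.2164
3. ⊥bis P0·P2 via (5.285,17.09): [(20.5382, 16.3735) (0, 17.3383) (0, 0) (30, 0) (30, 10.4502)]  |A|=473.0895
4. ⊥bis P0·P3 via (9.865,15.165): [(8.2706, 16.9498) (0, 17.3383) (0, 0) (23.4124, 0)]  |A|=270.1163
5. ⊥bis P0·P4 via (9.95,18.02): [(8.2706, 16.9498) (0, 17.3383) (0, 0) (23.4124, 0)]  |A|=270.1163
6. ⊥bis P0·P5 via (10.585,21.54): [(8.2706, 16.9498) (0, 17.3383) (0, 0) (23.4124, 0)]  |A|=270.1163
7. ⊥bis P0·P6 via (3.765,10.87): [(8.2706, 16.9498) (4.0724, 17.147) (3.2326, 0) (23.4124, 0)]  |A|=207.0972
8. ⊥bis P0·P7 via (8.725,13.48): [(6.1742, 17.0482) (4.0724, 17.147) (3.2326, 0) (18.3613, 0)]  |A|=147.0199
9. ⊥bis P0·P8 via (15.055,16.55): [(6.1742, 17.0482) (4.0724, 17.147) (3.2326, 0) (18.3613, 0)]  |A|=147.0199
10. canonical 4-gon: [(6.1742, 17.0482) (4.0724, 17.147) (3.2326, 0) (18.3613, 0)]
11. shoelace: 147.0199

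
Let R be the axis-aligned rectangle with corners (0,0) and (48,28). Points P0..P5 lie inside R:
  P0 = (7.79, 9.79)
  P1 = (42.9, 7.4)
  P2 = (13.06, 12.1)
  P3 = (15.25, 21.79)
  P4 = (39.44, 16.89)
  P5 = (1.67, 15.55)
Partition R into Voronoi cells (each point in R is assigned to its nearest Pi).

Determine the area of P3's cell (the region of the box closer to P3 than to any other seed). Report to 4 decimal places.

1. box [0,48]×[0,28]: [(0, 0) (48, 0) (48, 28) (0, 28)]
2. ⊥bis P3·P0 via (11.52,15.79): [(0, 22.9516) (36.9195, 0) (48, 0) (48, 28) (0, 28)]  |A|=920.3196
3. ⊥bis P3·P1 via (29.075,14.595): [(0, 22.9516) (25.2536, 7.2523) (36.0514, 28) (0, 28)]  |A|=437.7375
4. ⊥bis P3·P2 via (14.155,16.945): [(0, 22.9516) (7.0957, 18.5404) (28.5991, 13.6805) (36.0514, 28) (0, 28)]  |A|=360.4933
5. ⊥bis P3·P4 via (27.345,19.34): [(0, 22.9516) (7.0957, 18.5404) (26.3037, 14.1993) (29.0992, 28) (0, 28)]  |A|=294.1532
6. ⊥bis P3·P5 via (8.46,18.67): [(8.6845, 18.1814) (26.3037, 14.1993) (29.0992, 28) (4.1729, 28)]  |A|=249.5154
7. canonical 4-gon: [(8.6845, 18.1814) (26.3037, 14.1993) (29.0992, 28) (4.1729, 28)]
8. shoelace: 249.5154

Area of P3's cell: 249.5154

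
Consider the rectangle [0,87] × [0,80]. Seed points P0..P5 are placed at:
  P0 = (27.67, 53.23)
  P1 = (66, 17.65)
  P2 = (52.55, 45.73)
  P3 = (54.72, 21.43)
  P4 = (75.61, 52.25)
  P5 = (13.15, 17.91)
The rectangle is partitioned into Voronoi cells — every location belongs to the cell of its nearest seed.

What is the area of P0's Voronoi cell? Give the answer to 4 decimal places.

1. box [0,87]×[0,80]: [(0, 0) (87, 0) (87, 80) (0, 80)]
2. ⊥bis P0·P1 via (46.835,35.44): [(0, 0) (13.9377, 0) (87, 78.7094) (87, 80) (0, 80)]  |A|=4084.6542
3. ⊥bis P0·P2 via (40.11,49.48): [(0, 0) (13.9377, 0) (30.608, 17.9589) (49.3102, 80) (0, 80)]  |A|=2879.1035
4. ⊥bis P0·P3 via (41.195,37.33): [(0, 2.2883) (34.8102, 31.8989) (49.3102, 80) (0, 80)]  |A|=2538.5164
5. ⊥bis P0·P4 via (51.64,52.74): [(0, 2.2883) (34.8102, 31.8989) (49.3102, 80) (0, 80)]  |A|=2538.5164
6. ⊥bis P0·P5 via (20.41,35.57): [(0, 43.9605) (33.0279, 30.3828) (34.8102, 31.8989) (49.3102, 80) (0, 80)]  |A|=1850.3445
7. canonical 5-gon: [(0, 43.9605) (33.0279, 30.3828) (34.8102, 31.8989) (49.3102, 80) (0, 80)]
8. shoelace: 1850.3445

Area of P0's cell: 1850.3445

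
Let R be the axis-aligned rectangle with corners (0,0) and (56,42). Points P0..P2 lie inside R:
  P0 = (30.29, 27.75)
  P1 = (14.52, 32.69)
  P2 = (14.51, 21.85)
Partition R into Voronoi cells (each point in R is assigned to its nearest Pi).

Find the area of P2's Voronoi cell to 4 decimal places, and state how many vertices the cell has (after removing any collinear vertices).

1. box [0,56]×[0,42]: [(0, 0) (56, 0) (56, 42) (0, 42)]
2. ⊥bis P2·P0 via (22.4,24.8): [(0, 0) (31.6725, 0) (15.9691, 42) (0, 42)]  |A|=1000.473
3. ⊥bis P2·P1 via (14.515,27.27): [(0, 27.2834) (0, 0) (31.6725, 0) (21.4789, 27.2636)]  |A|=724.7612
4. canonical 4-gon: [(0, 27.2834) (0, 0) (31.6725, 0) (21.4789, 27.2636)]
5. shoelace: 724.7612

Area of P2's cell: 724.7612 (4 vertices)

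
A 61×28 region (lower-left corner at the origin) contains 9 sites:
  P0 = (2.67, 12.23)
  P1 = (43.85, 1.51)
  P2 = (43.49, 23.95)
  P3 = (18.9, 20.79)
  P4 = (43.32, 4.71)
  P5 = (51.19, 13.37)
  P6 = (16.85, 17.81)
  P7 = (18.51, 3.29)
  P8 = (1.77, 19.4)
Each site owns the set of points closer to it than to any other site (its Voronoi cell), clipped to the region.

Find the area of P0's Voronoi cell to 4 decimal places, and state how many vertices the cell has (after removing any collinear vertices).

Area of P0's cell: 154.7183 (5 vertices)

1. box [0,61]×[0,28]: [(0, 0) (61, 0) (61, 28) (0, 28)]
2. ⊥bis P0·P1 via (23.26,6.87): [(0, 0) (21.4716, 0) (28.7606, 28) (0, 28)]  |A|=703.2504
3. ⊥bis P0·P2 via (23.08,18.09): [(0, 0) (21.4716, 0) (24.7063, 12.4258) (20.2347, 28) (0, 28)]  |A|=636.8584
4. ⊥bis P0·P3 via (10.785,16.51): [(0, 0) (19.4927, 0) (4.725, 28) (0, 28)]  |A|=339.047
5. ⊥bis P0·P4 via (22.995,8.47): [(0, 0) (19.4927, 0) (4.725, 28) (0, 28)]  |A|=339.047
6. ⊥bis P0·P5 via (26.93,12.8): [(0, 0) (19.4927, 0) (4.725, 28) (0, 28)]  |A|=339.047
7. ⊥bis P0·P6 via (9.76,15.02): [(0, 0) (15.6706, 0) (4.6522, 28) (0, 28)]  |A|=284.5187
8. ⊥bis P0·P7 via (10.59,7.76): [(0, 0) (6.2103, 0) (11.7842, 9.876) (4.6522, 28) (0, 28)]  |A|=237.8042
9. ⊥bis P0·P8 via (2.22,15.815): [(0, 15.5363) (0, 0) (6.2103, 0) (11.7842, 9.876) (9.107, 16.6795)]  |A|=154.7183
10. canonical 5-gon: [(0, 15.5363) (0, 0) (6.2103, 0) (11.7842, 9.876) (9.107, 16.6795)]
11. shoelace: 154.7183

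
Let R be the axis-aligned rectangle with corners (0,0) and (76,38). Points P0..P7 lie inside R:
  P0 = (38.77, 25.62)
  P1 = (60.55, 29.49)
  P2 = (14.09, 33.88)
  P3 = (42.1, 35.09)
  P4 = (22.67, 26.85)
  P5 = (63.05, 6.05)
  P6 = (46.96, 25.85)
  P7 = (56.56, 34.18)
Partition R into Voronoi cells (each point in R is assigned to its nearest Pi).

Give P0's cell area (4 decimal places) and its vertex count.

1. box [0,76]×[0,38]: [(0, 0) (76, 0) (76, 38) (0, 38)]
2. ⊥bis P0·P1 via (49.66,27.555): [(0, 0) (54.5561, 0) (47.8041, 38) (0, 38)]  |A|=1944.8439
3. ⊥bis P0·P2 via (26.43,29.75): [(16.4732, 0) (54.5561, 0) (47.8041, 38) (29.1911, 38)]  |A|=1077.2223
4. ⊥bis P0·P3 via (40.435,30.355): [(28.0858, 34.6974) (16.4732, 0) (54.5561, 0) (49.7441, 27.0816)]  |A|=935.6373
5. ⊥bis P0·P4 via (30.72,26.235): [(31.2807, 33.574) (28.7157, 0) (54.5561, 0) (49.7441, 27.0816)]  |A|=668.1718
6. ⊥bis P0·P5 via (50.91,15.835): [(31.2807, 33.574) (28.7157, 0) (38.1468, 0) (51.5921, 16.6813) (49.7441, 27.0816)]  |A|=531.3073
7. ⊥bis P0·P6 via (42.865,25.735): [(42.7582, 29.5381) (31.2807, 33.574) (28.7157, 0) (38.1468, 0) (43.4045, 6.5232)]  |A|=399.7483
8. ⊥bis P0·P7 via (47.665,29.9): [(42.7582, 29.5381) (31.2807, 33.574) (28.7157, 0) (38.1468, 0) (43.4045, 6.5232)]  |A|=399.7483
9. canonical 5-gon: [(42.7582, 29.5381) (31.2807, 33.574) (28.7157, 0) (38.1468, 0) (43.4045, 6.5232)]
10. shoelace: 399.7483

Area of P0's cell: 399.7483 (5 vertices)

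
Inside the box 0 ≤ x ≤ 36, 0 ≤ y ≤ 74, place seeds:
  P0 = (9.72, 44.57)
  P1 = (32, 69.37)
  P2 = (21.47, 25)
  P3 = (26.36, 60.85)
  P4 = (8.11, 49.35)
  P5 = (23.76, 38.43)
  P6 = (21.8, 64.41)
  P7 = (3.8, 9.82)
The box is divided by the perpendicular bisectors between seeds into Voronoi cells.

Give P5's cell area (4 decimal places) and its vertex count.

Area of P5's cell: 353.0877 (4 vertices)

1. box [0,36]×[0,74]: [(0, 0) (36, 0) (36, 74) (0, 74)]
2. ⊥bis P5·P0 via (16.74,41.5): [(0, 3.2216) (0, 0) (36, 0) (36, 74) (30.953, 74)]  |A|=1568.5988
3. ⊥bis P5·P1 via (27.88,53.9): [(22.7592, 55.2638) (0, 3.2216) (0, 0) (36, 0) (36, 51.7375)]  |A|=1373.9308
4. ⊥bis P5·P2 via (22.615,31.715): [(22.7592, 55.2638) (13.1655, 33.3263) (36, 29.4327) (36, 51.7375)]  |A|=416.8102
5. ⊥bis P5·P3 via (25.06,49.64): [(20.5296, 50.1654) (13.1655, 33.3263) (36, 29.4327) (36, 48.3713)]  |A|=353.0877
6. ⊥bis P5·P4 via (15.935,43.89): [(20.5296, 50.1654) (13.1655, 33.3263) (36, 29.4327) (36, 48.3713)]  |A|=353.0877
7. ⊥bis P5·P6 via (22.78,51.42): [(20.5296, 50.1654) (13.1655, 33.3263) (36, 29.4327) (36, 48.3713)]  |A|=353.0877
8. ⊥bis P5·P7 via (13.78,24.125): [(20.5296, 50.1654) (13.1655, 33.3263) (36, 29.4327) (36, 48.3713)]  |A|=353.0877
9. canonical 4-gon: [(20.5296, 50.1654) (13.1655, 33.3263) (36, 29.4327) (36, 48.3713)]
10. shoelace: 353.0877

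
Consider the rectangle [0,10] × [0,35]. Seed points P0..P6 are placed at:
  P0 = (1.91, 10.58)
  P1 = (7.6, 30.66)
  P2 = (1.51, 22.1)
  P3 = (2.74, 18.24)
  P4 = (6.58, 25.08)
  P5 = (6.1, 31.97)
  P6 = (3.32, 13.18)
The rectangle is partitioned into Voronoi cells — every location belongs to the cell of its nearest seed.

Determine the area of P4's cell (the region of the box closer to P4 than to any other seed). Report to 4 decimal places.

Area of P4's cell: 50.2807

1. box [0,10]×[0,35]: [(0, 0) (10, 0) (10, 35) (0, 35)]
2. ⊥bis P4·P0 via (4.245,17.83): [(0, 19.1972) (10, 15.9765) (10, 35) (0, 35)]  |A|=174.1316
3. ⊥bis P4·P1 via (7.09,27.87): [(0, 29.166) (0, 19.1972) (10, 15.9765) (10, 27.3381)]  |A|=106.6521
4. ⊥bis P4·P2 via (4.045,23.59): [(0.86, 29.0088) (8.1744, 16.5645) (10, 15.9765) (10, 27.3381)]  |A|=61.1314
5. ⊥bis P4·P3 via (4.66,21.66): [(0.86, 29.0088) (5.4352, 21.2248) (10, 18.6621) (10, 27.3381)]  |A|=51.5531
6. ⊥bis P4·P5 via (6.34,28.525): [(4.2886, 28.3821) (1.3487, 28.1773) (5.4352, 21.2248) (10, 18.6621) (10, 27.3381)]  |A|=50.2807
7. ⊥bis P4·P6 via (4.95,19.13): [(4.2886, 28.3821) (1.3487, 28.1773) (5.4352, 21.2248) (10, 18.6621) (10, 27.3381)]  |A|=50.2807
8. canonical 5-gon: [(4.2886, 28.3821) (1.3487, 28.1773) (5.4352, 21.2248) (10, 18.6621) (10, 27.3381)]
9. shoelace: 50.2807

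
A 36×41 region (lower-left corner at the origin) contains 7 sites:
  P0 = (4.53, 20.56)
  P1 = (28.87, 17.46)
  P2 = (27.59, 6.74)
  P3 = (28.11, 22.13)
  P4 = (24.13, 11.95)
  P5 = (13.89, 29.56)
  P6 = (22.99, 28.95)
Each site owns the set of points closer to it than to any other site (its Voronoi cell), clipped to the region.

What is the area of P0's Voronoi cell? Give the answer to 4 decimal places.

1. box [0,36]×[0,41]: [(0, 0) (36, 0) (36, 41) (0, 41)]
2. ⊥bis P0·P1 via (16.7,19.01): [(0, 0) (14.2788, 0) (19.5007, 41) (0, 41)]  |A|=692.4806
3. ⊥bis P0·P2 via (16.06,13.65): [(0, 0) (7.8795, 0) (16.0058, 13.5596) (19.5007, 41) (0, 41)]  |A|=649.0941
4. ⊥bis P0·P3 via (16.32,21.345): [(0, 0) (7.8795, 0) (16.0058, 13.5596) (16.5526, 17.8523) (15.0113, 41) (0, 41)]  |A|=597.1348
5. ⊥bis P0·P4 via (14.33,16.255): [(0, 0) (7.1894, 0) (16.3524, 20.8588) (15.0113, 41) (0, 41)]  |A|=561.3781
6. ⊥bis P0·P5 via (9.21,25.06): [(0, 34.6384) (0, 0) (7.1894, 0) (15.3794, 18.6438)]  |A|=333.3777
7. ⊥bis P0·P6 via (13.76,24.755): [(0, 34.6384) (0, 0) (7.1894, 0) (15.3794, 18.6438)]  |A|=333.3777
8. canonical 4-gon: [(0, 34.6384) (0, 0) (7.1894, 0) (15.3794, 18.6438)]
9. shoelace: 333.3777

Area of P0's cell: 333.3777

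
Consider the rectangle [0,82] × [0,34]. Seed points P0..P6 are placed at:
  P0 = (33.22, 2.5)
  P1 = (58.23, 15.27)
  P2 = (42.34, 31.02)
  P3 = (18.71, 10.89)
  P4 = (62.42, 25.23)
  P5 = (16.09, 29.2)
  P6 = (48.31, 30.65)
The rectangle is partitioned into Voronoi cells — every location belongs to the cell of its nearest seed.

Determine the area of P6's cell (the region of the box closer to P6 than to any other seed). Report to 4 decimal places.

1. box [0,82]×[0,34]: [(0, 0) (82, 0) (82, 34) (0, 34)]
2. ⊥bis P6·P0 via (40.765,16.575): [(71.6852, 0) (82, 0) (82, 34) (8.2591, 34)]  |A|=1428.9461
3. ⊥bis P6·P1 via (53.27,22.96): [(42.188, 15.8122) (70.3865, 34) (8.2591, 34)]  |A|=564.9802
4. ⊥bis P6·P2 via (45.325,30.835): [(44.4858, 17.2942) (70.3865, 34) (45.5212, 34)]  |A|=207.6968
5. ⊥bis P6·P3 via (33.51,20.77): [(44.4858, 17.2942) (70.3865, 34) (45.5212, 34)]  |A|=207.6968
6. ⊥bis P6·P4 via (55.365,27.94): [(44.4858, 17.2942) (53.512, 23.1161) (57.6928, 34) (45.5212, 34)]  |A|=138.6186
7. ⊥bis P6·P5 via (32.2,29.925): [(44.4858, 17.2942) (53.512, 23.1161) (57.6928, 34) (45.5212, 34)]  |A|=138.6186
8. canonical 4-gon: [(44.4858, 17.2942) (53.512, 23.1161) (57.6928, 34) (45.5212, 34)]
9. shoelace: 138.6186

Area of P6's cell: 138.6186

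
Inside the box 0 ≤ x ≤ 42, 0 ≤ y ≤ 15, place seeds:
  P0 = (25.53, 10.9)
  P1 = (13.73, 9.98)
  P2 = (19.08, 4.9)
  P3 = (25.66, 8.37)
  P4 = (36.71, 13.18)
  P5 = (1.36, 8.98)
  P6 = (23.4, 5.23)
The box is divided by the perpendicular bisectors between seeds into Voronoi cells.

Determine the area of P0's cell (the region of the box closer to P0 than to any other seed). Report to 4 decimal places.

Area of P0's cell: 61.2105

1. box [0,42]×[0,15]: [(0, 0) (42, 0) (42, 15) (0, 15)]
2. ⊥bis P0·P1 via (19.63,10.44): [(20.444, 0) (42, 0) (42, 15) (19.2745, 15)]  |A|=332.1117
3. ⊥bis P0·P2 via (22.305,7.9): [(19.6014, 10.8063) (29.6538, 0) (42, 0) (42, 15) (19.2745, 15)]  |A|=282.3492
4. ⊥bis P0·P3 via (25.595,9.635): [(19.6014, 10.8063) (20.9148, 9.3945) (42, 10.4779) (42, 15) (19.2745, 15)]  |A|=113.8911
5. ⊥bis P0·P4 via (31.12,12.04): [(19.6014, 10.8063) (20.9148, 9.3945) (31.5481, 9.9409) (30.5164, 15) (19.2745, 15)]  |A|=61.2105
6. ⊥bis P0·P5 via (13.445,9.94): [(19.6014, 10.8063) (20.9148, 9.3945) (31.5481, 9.9409) (30.5164, 15) (19.2745, 15)]  |A|=61.2105
7. ⊥bis P0·P6 via (24.465,8.065): [(19.6014, 10.8063) (20.9088, 9.4009) (20.9245, 9.395) (31.5481, 9.9409) (30.5164, 15) (19.2745, 15)]  |A|=61.2105
8. canonical 6-gon: [(19.6014, 10.8063) (20.9088, 9.4009) (20.9245, 9.395) (31.5481, 9.9409) (30.5164, 15) (19.2745, 15)]
9. shoelace: 61.2105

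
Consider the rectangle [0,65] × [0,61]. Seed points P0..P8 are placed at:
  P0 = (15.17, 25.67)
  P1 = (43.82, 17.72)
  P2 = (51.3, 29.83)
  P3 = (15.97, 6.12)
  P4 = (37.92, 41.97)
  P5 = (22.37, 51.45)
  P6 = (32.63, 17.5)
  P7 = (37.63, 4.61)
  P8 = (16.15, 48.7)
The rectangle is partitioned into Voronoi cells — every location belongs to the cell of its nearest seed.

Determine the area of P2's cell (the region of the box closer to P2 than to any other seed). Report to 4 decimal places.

Area of P2's cell: 598.4441

1. box [0,65]×[0,61]: [(0, 0) (65, 0) (65, 61) (0, 61)]
2. ⊥bis P2·P0 via (33.235,27.75): [(36.4301, 0) (65, 0) (65, 61) (29.4066, 61)]  |A|=1956.9797
3. ⊥bis P2·P1 via (47.56,23.775): [(32.6309, 32.9962) (65, 13.0028) (65, 61) (29.4066, 61)]  |A|=1275.1861
4. ⊥bis P2·P3 via (33.635,17.975): [(32.6309, 32.9962) (65, 13.0028) (65, 61) (29.4066, 61)]  |A|=1275.1861
5. ⊥bis P2·P4 via (44.61,35.9): [(38.6193, 29.2974) (65, 13.0028) (65, 58.3727)]  |A|=598.4441
6. ⊥bis P2·P5 via (36.835,40.64): [(38.6193, 29.2974) (65, 13.0028) (65, 58.3727)]  |A|=598.4441
7. ⊥bis P2·P6 via (41.965,23.665): [(38.6193, 29.2974) (65, 13.0028) (65, 58.3727)]  |A|=598.4441
8. ⊥bis P2·P7 via (44.465,17.22): [(38.6193, 29.2974) (65, 13.0028) (65, 58.3727)]  |A|=598.4441
9. ⊥bis P2·P8 via (33.725,39.265): [(38.6193, 29.2974) (65, 13.0028) (65, 58.3727)]  |A|=598.4441
10. canonical 3-gon: [(38.6193, 29.2974) (65, 13.0028) (65, 58.3727)]
11. shoelace: 598.4441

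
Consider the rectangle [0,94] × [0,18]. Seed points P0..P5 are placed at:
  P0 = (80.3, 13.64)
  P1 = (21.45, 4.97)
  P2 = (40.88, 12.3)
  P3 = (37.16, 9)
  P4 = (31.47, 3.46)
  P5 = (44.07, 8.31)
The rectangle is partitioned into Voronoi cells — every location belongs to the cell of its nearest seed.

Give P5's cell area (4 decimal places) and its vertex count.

1. box [0,94]×[0,18]: [(0, 0) (94, 0) (94, 18) (0, 18)]
2. ⊥bis P5·P0 via (62.185,10.975): [(0, 0) (63.7996, 0) (61.1515, 18) (0, 18)]  |A|=1124.56
3. ⊥bis P5·P1 via (32.76,6.64): [(33.7404, 0) (63.7996, 0) (61.1515, 18) (31.0826, 18)]  |A|=541.1524
4. ⊥bis P5·P2 via (42.475,10.305): [(33.3018, 2.971) (33.7404, 0) (63.7996, 0) (61.1515, 18) (52.0998, 18)]  |A|=383.219
5. ⊥bis P5·P3 via (40.615,8.655): [(40.6327, 8.8321) (39.7508, 0) (63.7996, 0) (61.1515, 18) (52.0998, 18)]  |A|=344.5015
6. ⊥bis P5·P4 via (37.77,5.885): [(40.6327, 8.8321) (39.8094, 0.5869) (40.0353, 0) (63.7996, 0) (61.1515, 18) (52.0998, 18)]  |A|=344.4181
7. canonical 6-gon: [(40.6327, 8.8321) (39.8094, 0.5869) (40.0353, 0) (63.7996, 0) (61.1515, 18) (52.0998, 18)]
8. shoelace: 344.4181

Area of P5's cell: 344.4181 (6 vertices)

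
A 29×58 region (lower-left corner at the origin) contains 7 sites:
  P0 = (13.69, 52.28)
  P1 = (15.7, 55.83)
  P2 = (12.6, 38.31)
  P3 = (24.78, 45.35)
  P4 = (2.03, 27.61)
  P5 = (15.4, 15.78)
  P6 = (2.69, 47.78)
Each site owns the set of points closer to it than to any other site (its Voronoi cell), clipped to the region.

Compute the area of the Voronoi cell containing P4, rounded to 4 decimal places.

1. box [0,29]×[0,58]: [(0, 0) (29, 0) (29, 58) (0, 58)]
2. ⊥bis P4·P0 via (7.86,39.945): [(0, 43.6599) (0, 0) (29, 0) (29, 29.9534)]  |A|=1067.3937
3. ⊥bis P4·P1 via (8.865,41.72): [(0, 43.6599) (0, 0) (29, 0) (29, 29.9534)]  |A|=1067.3937
4. ⊥bis P4·P2 via (7.315,32.96): [(0, 40.1861) (0, 0) (29, 0) (29, 11.5385)]  |A|=750.0065
5. ⊥bis P4·P3 via (13.405,36.48): [(0, 40.1861) (0, 0) (29, 0) (29, 11.5385)]  |A|=750.0065
6. ⊥bis P4·P5 via (8.715,21.695): [(13.3807, 26.968) (0, 40.1861) (0, 11.8455)]  |A|=189.6082
7. ⊥bis P4·P6 via (2.36,37.695): [(13.3807, 26.968) (2.5273, 37.6895) (0, 37.7722) (0, 11.8455)]  |A|=186.5579
8. canonical 4-gon: [(13.3807, 26.968) (2.5273, 37.6895) (0, 37.7722) (0, 11.8455)]
9. shoelace: 186.5579

Area of P4's cell: 186.5579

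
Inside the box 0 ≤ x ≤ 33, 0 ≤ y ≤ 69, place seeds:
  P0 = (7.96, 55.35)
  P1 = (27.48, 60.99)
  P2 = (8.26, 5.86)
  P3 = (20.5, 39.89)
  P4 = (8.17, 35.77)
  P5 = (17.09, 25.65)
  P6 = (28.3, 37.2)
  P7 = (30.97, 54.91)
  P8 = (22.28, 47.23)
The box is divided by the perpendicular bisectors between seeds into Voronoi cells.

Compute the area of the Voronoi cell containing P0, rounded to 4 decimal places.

Area of P0's cell: 369.0017

1. box [0,33]×[0,69]: [(0, 0) (33, 0) (33, 69) (0, 69)]
2. ⊥bis P0·P1 via (17.72,58.17): [(0, 0) (33, 0) (33, 5.286) (14.5908, 69) (0, 69)]  |A|=1690.5397
3. ⊥bis P0·P2 via (8.11,30.605): [(0, 30.5558) (25.6538, 30.7113) (14.5908, 69) (0, 69)]  |A|=772.4503
4. ⊥bis P0·P3 via (14.23,47.62): [(0, 36.0777) (19.5269, 51.9164) (14.5908, 69) (0, 69)]  |A|=446.0668
5. ⊥bis P0·P4 via (8.065,45.56): [(0, 45.4735) (11.7389, 45.5994) (19.5269, 51.9164) (14.5908, 69) (0, 69)]  |A|=390.9185
6. ⊥bis P0·P5 via (12.525,40.5): [(0, 45.4735) (11.7389, 45.5994) (19.5269, 51.9164) (14.5908, 69) (0, 69)]  |A|=390.9185
7. ⊥bis P0·P6 via (18.13,46.275): [(0, 45.4735) (11.7389, 45.5994) (19.5269, 51.9164) (14.5908, 69) (0, 69)]  |A|=390.9185
8. ⊥bis P0·P7 via (19.465,55.13): [(0, 45.4735) (11.7389, 45.5994) (19.4016, 51.8148) (19.4112, 52.3168) (14.5908, 69) (0, 69)]  |A|=390.8875
9. ⊥bis P0·P8 via (15.12,51.29): [(0, 45.4735) (11.7389, 45.5994) (12.0246, 45.8312) (18.1592, 56.6498) (14.5908, 69) (0, 69)]  |A|=369.0017
10. canonical 6-gon: [(0, 45.4735) (11.7389, 45.5994) (12.0246, 45.8312) (18.1592, 56.6498) (14.5908, 69) (0, 69)]
11. shoelace: 369.0017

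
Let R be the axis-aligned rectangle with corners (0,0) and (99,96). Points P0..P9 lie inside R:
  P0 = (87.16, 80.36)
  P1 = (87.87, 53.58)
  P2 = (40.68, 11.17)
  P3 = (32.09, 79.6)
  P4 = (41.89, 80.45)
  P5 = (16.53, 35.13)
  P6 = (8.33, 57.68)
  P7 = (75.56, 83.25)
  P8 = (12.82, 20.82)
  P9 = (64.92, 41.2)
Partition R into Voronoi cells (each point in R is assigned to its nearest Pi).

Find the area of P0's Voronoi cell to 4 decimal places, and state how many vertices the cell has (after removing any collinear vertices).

Area of P0's cell: 513.9500 (4 vertices)

1. box [0,99]×[0,96]: [(0, 0) (99, 0) (99, 96) (0, 96)]
2. ⊥bis P0·P1 via (87.515,66.97): [(0, 64.6498) (99, 67.2745) (99, 96) (0, 96)]  |A|=2973.7487
3. ⊥bis P0·P2 via (63.92,45.765): [(0, 88.7048) (34.4486, 65.5631) (99, 67.2745) (99, 96) (0, 96)]  |A|=2559.4183
4. ⊥bis P0·P3 via (59.625,79.98): [(59.8147, 66.2356) (99, 67.2745) (99, 96) (59.4039, 96)]  |A|=1152.0859
5. ⊥bis P0·P4 via (64.525,80.405): [(64.4971, 66.3597) (99, 67.2745) (99, 96) (64.556, 96)]  |A|=1006.0214
6. ⊥bis P0·P5 via (51.845,57.745): [(64.4971, 66.3597) (99, 67.2745) (99, 96) (64.556, 96)]  |A|=1006.0214
7. ⊥bis P0·P6 via (47.745,69.02): [(64.4971, 66.3597) (99, 67.2745) (99, 96) (64.556, 96)]  |A|=1006.0214
8. ⊥bis P0·P7 via (81.36,81.805): [(77.5985, 66.7071) (99, 67.2745) (99, 96) (84.8965, 96)]  |A|=513.95
9. ⊥bis P0·P8 via (49.99,50.59): [(77.5985, 66.7071) (99, 67.2745) (99, 96) (84.8965, 96)]  |A|=513.95
10. ⊥bis P0·P9 via (76.04,60.78): [(77.5985, 66.7071) (99, 67.2745) (99, 96) (84.8965, 96)]  |A|=513.95
11. canonical 4-gon: [(77.5985, 66.7071) (99, 67.2745) (99, 96) (84.8965, 96)]
12. shoelace: 513.95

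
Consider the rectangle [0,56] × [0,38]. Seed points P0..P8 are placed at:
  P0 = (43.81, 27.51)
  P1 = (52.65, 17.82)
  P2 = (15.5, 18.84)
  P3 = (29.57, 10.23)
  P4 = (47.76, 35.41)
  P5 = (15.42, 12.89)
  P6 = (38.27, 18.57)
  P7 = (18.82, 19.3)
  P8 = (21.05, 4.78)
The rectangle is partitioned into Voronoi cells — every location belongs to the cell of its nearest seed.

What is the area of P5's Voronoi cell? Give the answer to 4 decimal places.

Area of P5's cell: 252.0638

1. box [0,56]×[0,38]: [(0, 0) (56, 0) (56, 38) (0, 38)]
2. ⊥bis P5·P0 via (29.615,20.2): [(0, 0) (40.0174, 0) (20.4485, 38) (0, 38)]  |A|=1148.8526
3. ⊥bis P5·P1 via (34.035,15.355): [(0, 0) (36.0683, 0) (34.7013, 10.3231) (20.4485, 38) (0, 38)]  |A|=1128.4693
4. ⊥bis P5·P2 via (15.46,15.865): [(0, 16.0729) (0, 0) (36.0683, 0) (34.7013, 10.3231) (31.9617, 15.6431)]  |A|=549.473
5. ⊥bis P5·P3 via (22.495,11.56): [(23.2845, 15.7598) (0, 16.0729) (0, 0) (20.3219, 0)]  |A|=347.2587
6. ⊥bis P5·P4 via (31.59,24.15): [(23.2845, 15.7598) (0, 16.0729) (0, 0) (20.3219, 0)]  |A|=347.2587
7. ⊥bis P5·P6 via (26.845,15.73): [(23.2845, 15.7598) (0, 16.0729) (0, 0) (20.3219, 0)]  |A|=347.2587
8. ⊥bis P5·P7 via (17.12,16.095): [(22.7829, 13.0913) (17.6081, 15.8361) (0, 16.0729) (0, 0) (20.3219, 0)]  |A|=339.6658
9. ⊥bis P5·P8 via (18.235,8.835): [(22.5452, 11.8272) (22.7829, 13.0913) (17.6081, 15.8361) (0, 16.0729) (0, 0) (5.5082, 0)]  |A|=252.0638
10. canonical 6-gon: [(22.5452, 11.8272) (22.7829, 13.0913) (17.6081, 15.8361) (0, 16.0729) (0, 0) (5.5082, 0)]
11. shoelace: 252.0638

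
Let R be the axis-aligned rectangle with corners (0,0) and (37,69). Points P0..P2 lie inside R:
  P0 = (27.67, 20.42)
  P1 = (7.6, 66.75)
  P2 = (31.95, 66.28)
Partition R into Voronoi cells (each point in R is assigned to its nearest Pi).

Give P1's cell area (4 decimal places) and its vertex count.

Area of P1's cell: 564.2982 (4 vertices)

1. box [0,37]×[0,69]: [(0, 0) (37, 0) (37, 69) (0, 69)]
2. ⊥bis P1·P0 via (17.635,43.585): [(0, 35.9456) (37, 51.9739) (37, 69) (0, 69)]  |A|=926.4905
3. ⊥bis P1·P2 via (19.775,66.515): [(0, 35.9456) (19.3467, 44.3265) (19.823, 69) (0, 69)]  |A|=564.2982
4. canonical 4-gon: [(0, 35.9456) (19.3467, 44.3265) (19.823, 69) (0, 69)]
5. shoelace: 564.2982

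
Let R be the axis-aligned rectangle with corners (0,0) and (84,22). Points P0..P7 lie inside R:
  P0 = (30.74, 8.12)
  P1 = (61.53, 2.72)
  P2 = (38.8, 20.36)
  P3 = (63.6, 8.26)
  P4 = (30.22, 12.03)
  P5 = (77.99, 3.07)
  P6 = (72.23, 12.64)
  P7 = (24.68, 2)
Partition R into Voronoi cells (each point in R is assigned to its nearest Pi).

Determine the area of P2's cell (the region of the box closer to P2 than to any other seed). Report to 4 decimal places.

1. box [0,84]×[0,22]: [(0, 0) (84, 0) (84, 22) (0, 22)]
2. ⊥bis P2·P0 via (34.77,14.24): [(56.395, 0) (84, 0) (84, 22) (22.9856, 22)]  |A|=974.8134
3. ⊥bis P2·P1 via (50.165,11.54): [(46.3451, 6.6178) (58.2827, 22) (22.9856, 22)]  |A|=271.4725
4. ⊥bis P2·P3 via (51.2,14.31): [(46.3451, 6.6178) (49.3126, 10.4417) (54.952, 22) (22.9856, 22)]  |A|=252.224
5. ⊥bis P2·P4 via (34.51,16.195): [(39.3114, 11.2495) (46.3451, 6.6178) (49.3126, 10.4417) (54.952, 22) (28.8741, 22)]  |A|=220.5715
6. ⊥bis P2·P5 via (58.395,11.715): [(39.3114, 11.2495) (46.3451, 6.6178) (49.3126, 10.4417) (54.952, 22) (28.8741, 22)]  |A|=220.5715
7. ⊥bis P2·P6 via (55.515,16.5): [(39.3114, 11.2495) (46.3451, 6.6178) (49.3126, 10.4417) (54.952, 22) (28.8741, 22)]  |A|=220.5715
8. ⊥bis P2·P7 via (31.74,11.18): [(39.3114, 11.2495) (46.3451, 6.6178) (49.3126, 10.4417) (54.952, 22) (28.8741, 22)]  |A|=220.5715
9. canonical 5-gon: [(39.3114, 11.2495) (46.3451, 6.6178) (49.3126, 10.4417) (54.952, 22) (28.8741, 22)]
10. shoelace: 220.5715

Area of P2's cell: 220.5715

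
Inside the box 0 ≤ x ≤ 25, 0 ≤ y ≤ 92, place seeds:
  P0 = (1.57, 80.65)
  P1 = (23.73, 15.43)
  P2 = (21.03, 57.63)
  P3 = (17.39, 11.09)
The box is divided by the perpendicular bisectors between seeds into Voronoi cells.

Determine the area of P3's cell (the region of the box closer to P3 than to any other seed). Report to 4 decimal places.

Area of P3's cell: 605.8814

1. box [0,25]×[0,92]: [(0, 0) (25, 0) (25, 92) (0, 92)]
2. ⊥bis P3·P0 via (9.48,45.87): [(0, 43.714) (0, 0) (25, 0) (25, 49.3997)]  |A|=1163.9209
3. ⊥bis P3·P1 via (20.56,13.26): [(0, 43.2947) (0, 0) (25, 0) (25, 6.7739)]  |A|=625.8571
4. ⊥bis P3·P2 via (19.21,34.36): [(5.3755, 35.442) (0, 35.8625) (0, 0) (25, 0) (25, 6.7739)]  |A|=605.8814
5. canonical 5-gon: [(5.3755, 35.442) (0, 35.8625) (0, 0) (25, 0) (25, 6.7739)]
6. shoelace: 605.8814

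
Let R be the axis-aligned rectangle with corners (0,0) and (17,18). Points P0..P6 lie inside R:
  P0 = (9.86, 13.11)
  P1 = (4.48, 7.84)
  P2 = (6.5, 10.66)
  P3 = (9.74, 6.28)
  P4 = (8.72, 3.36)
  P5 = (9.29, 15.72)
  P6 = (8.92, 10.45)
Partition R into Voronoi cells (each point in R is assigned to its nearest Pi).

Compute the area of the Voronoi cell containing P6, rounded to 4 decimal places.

Area of P6's cell: 17.1605

1. box [0,17]×[0,18]: [(0, 0) (17, 0) (17, 18) (0, 18)]
2. ⊥bis P6·P0 via (9.39,11.78): [(0, 15.0983) (0, 0) (17, 0) (17, 9.0908)]  |A|=205.6067
3. ⊥bis P6·P1 via (6.7,9.145): [(4.0396, 13.6707) (12.0758, 0) (17, 0) (17, 9.0908)]  |A|=92.5688
4. ⊥bis P6·P2 via (7.71,10.555): [(7.8631, 12.3196) (7.4735, 7.8292) (12.0758, 0) (17, 0) (17, 9.0908)]  |A|=83.7211
5. ⊥bis P6·P3 via (9.33,8.365): [(15.5773, 9.5935) (7.8631, 12.3196) (7.4885, 8.0029)]  |A|=17.1605
6. ⊥bis P6·P4 via (8.82,6.905): [(15.5773, 9.5935) (7.8631, 12.3196) (7.4885, 8.0029)]  |A|=17.1605
7. ⊥bis P6·P5 via (9.105,13.085): [(15.5773, 9.5935) (7.8631, 12.3196) (7.4885, 8.0029)]  |A|=17.1605
8. canonical 3-gon: [(15.5773, 9.5935) (7.8631, 12.3196) (7.4885, 8.0029)]
9. shoelace: 17.1605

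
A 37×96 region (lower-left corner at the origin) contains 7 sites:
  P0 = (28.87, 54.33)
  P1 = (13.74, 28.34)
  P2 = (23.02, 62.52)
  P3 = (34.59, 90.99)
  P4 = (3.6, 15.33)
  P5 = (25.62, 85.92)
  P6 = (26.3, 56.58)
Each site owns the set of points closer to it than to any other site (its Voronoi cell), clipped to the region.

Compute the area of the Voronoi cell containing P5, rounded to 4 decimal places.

1. box [0,37]×[0,96]: [(0, 0) (37, 0) (37, 96) (0, 96)]
2. ⊥bis P5·P0 via (27.245,70.125): [(0, 67.322) (37, 71.1286) (37, 96) (0, 96)]  |A|=990.6636
3. ⊥bis P5·P1 via (19.68,57.13): [(0, 67.322) (37, 71.1286) (37, 96) (0, 96)]  |A|=990.6636
4. ⊥bis P5·P2 via (24.32,74.22): [(0, 76.9222) (37, 72.8111) (37, 96) (0, 96)]  |A|=781.9333
5. ⊥bis P5·P3 via (30.105,88.455): [(0, 76.9222) (37, 72.8111) (37, 76.2562) (25.8404, 96) (0, 96)]  |A|=671.767
6. ⊥bis P5·P4 via (14.61,50.625): [(0, 76.9222) (37, 72.8111) (37, 76.2562) (25.8404, 96) (0, 96)]  |A|=671.767
7. ⊥bis P5·P6 via (25.96,71.25): [(0, 76.9222) (37, 72.8111) (37, 76.2562) (25.8404, 96) (0, 96)]  |A|=671.767
8. canonical 5-gon: [(0, 76.9222) (37, 72.8111) (37, 76.2562) (25.8404, 96) (0, 96)]
9. shoelace: 671.767

Area of P5's cell: 671.7670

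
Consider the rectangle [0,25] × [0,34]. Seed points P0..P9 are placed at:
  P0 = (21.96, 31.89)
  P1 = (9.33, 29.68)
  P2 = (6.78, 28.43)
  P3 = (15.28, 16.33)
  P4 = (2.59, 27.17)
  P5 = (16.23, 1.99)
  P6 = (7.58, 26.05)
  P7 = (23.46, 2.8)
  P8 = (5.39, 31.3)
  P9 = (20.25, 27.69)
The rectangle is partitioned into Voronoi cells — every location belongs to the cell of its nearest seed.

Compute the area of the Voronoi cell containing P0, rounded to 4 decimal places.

Area of P0's cell: 37.1664

1. box [0,25]×[0,34]: [(0, 0) (25, 0) (25, 34) (0, 34)]
2. ⊥bis P0·P1 via (15.645,30.785): [(21.0318, 0) (25, 0) (25, 34) (15.0824, 34)]  |A|=236.0585
3. ⊥bis P0·P2 via (14.37,30.16): [(20.3291, 4.0159) (21.2444, 0) (25, 0) (25, 34) (15.0824, 34)]  |A|=235.6315
4. ⊥bis P0·P3 via (18.62,24.11): [(16.6662, 24.9488) (25, 21.371) (25, 34) (15.0824, 34)]  |A|=97.5066
5. ⊥bis P0·P4 via (12.275,29.53): [(16.6662, 24.9488) (25, 21.371) (25, 34) (15.0824, 34)]  |A|=97.5066
6. ⊥bis P0·P5 via (19.095,16.94): [(16.6662, 24.9488) (25, 21.371) (25, 34) (15.0824, 34)]  |A|=97.5066
7. ⊥bis P0·P6 via (14.77,28.97): [(16.6662, 24.9488) (25, 21.371) (25, 34) (15.0824, 34)]  |A|=97.5066
8. ⊥bis P0·P7 via (22.71,17.345): [(16.6662, 24.9488) (25, 21.371) (25, 34) (15.0824, 34)]  |A|=97.5066
9. ⊥bis P0·P8 via (13.675,31.595): [(16.6662, 24.9488) (25, 21.371) (25, 34) (15.0824, 34)]  |A|=97.5066
10. ⊥bis P0·P9 via (21.105,29.79): [(15.4136, 32.1072) (25, 28.2042) (25, 34) (15.0824, 34)]  |A|=37.1664
11. canonical 4-gon: [(15.4136, 32.1072) (25, 28.2042) (25, 34) (15.0824, 34)]
12. shoelace: 37.1664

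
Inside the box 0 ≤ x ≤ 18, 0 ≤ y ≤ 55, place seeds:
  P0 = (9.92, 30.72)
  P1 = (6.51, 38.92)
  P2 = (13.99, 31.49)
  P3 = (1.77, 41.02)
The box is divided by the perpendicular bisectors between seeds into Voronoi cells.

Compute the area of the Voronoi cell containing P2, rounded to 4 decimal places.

1. box [0,18]×[0,55]: [(0, 0) (18, 0) (18, 55) (0, 55)]
2. ⊥bis P2·P0 via (11.955,31.105): [(17.8397, 0) (18, 0) (18, 55) (7.4343, 55)]  |A|=294.9635
3. ⊥bis P2·P1 via (10.25,35.205): [(11.0306, 35.9909) (17.8397, 0) (18, 0) (18, 43.0072)]  |A|=152.7503
4. ⊥bis P2·P3 via (7.88,36.255): [(11.0306, 35.9909) (17.8397, 0) (18, 0) (18, 43.0072)]  |A|=152.7503
5. canonical 4-gon: [(11.0306, 35.9909) (17.8397, 0) (18, 0) (18, 43.0072)]
6. shoelace: 152.7503

Area of P2's cell: 152.7503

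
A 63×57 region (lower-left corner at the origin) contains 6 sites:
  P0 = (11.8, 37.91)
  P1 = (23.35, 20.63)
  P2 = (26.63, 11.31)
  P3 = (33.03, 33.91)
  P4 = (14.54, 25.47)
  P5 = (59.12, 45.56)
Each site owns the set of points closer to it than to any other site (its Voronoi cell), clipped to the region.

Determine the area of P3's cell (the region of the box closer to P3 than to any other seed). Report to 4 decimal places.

1. box [0,63]×[0,57]: [(0, 0) (63, 0) (63, 57) (0, 57)]
2. ⊥bis P3·P0 via (22.415,35.91): [(15.6491, 0) (63, 0) (63, 57) (26.3886, 57)]  |A|=2392.9248
3. ⊥bis P3·P1 via (28.19,27.27): [(21.681, 32.0145) (63, 1.8964) (63, 57) (26.3886, 57)]  |A|=1595.7879
4. ⊥bis P3·P2 via (29.83,22.61): [(21.681, 32.0145) (37.6028, 20.4088) (63, 13.2167) (63, 57) (26.3886, 57)]  |A|=1452.0364
5. ⊥bis P3·P4 via (23.785,29.69): [(21.9857, 33.6317) (23.244, 30.8752) (37.6028, 20.4088) (63, 13.2167) (63, 57) (26.3886, 57)]  |A|=1450.5989
6. ⊥bis P3·P5 via (46.075,39.735): [(21.9857, 33.6317) (23.244, 30.8752) (37.6028, 20.4088) (57.1803, 14.8648) (38.3656, 57) (26.3886, 57)]  |A|=804.2097
7. canonical 6-gon: [(21.9857, 33.6317) (23.244, 30.8752) (37.6028, 20.4088) (57.1803, 14.8648) (38.3656, 57) (26.3886, 57)]
8. shoelace: 804.2097

Area of P3's cell: 804.2097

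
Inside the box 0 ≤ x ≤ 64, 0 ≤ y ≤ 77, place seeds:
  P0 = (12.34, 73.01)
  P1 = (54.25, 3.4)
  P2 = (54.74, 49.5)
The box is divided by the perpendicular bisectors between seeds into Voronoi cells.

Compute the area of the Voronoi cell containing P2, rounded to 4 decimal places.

Area of P2's cell: 1798.7887

1. box [0,64]×[0,77]: [(0, 0) (64, 0) (64, 77) (0, 77)]
2. ⊥bis P2·P0 via (33.54,61.255): [(0, 0.766) (0, 0) (64, 0) (64, 77) (42.2703, 77)]  |A|=3316.7831
3. ⊥bis P2·P1 via (54.495,26.45): [(14.4771, 26.8754) (64, 26.349) (64, 77) (42.2703, 77)]  |A|=1798.7887
4. canonical 4-gon: [(14.4771, 26.8754) (64, 26.349) (64, 77) (42.2703, 77)]
5. shoelace: 1798.7887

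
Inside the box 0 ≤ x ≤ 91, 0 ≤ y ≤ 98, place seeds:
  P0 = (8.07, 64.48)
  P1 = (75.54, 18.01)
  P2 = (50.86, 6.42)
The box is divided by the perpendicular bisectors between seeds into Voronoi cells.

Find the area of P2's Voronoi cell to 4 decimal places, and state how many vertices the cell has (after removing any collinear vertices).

1. box [0,91]×[0,98]: [(0, 0) (91, 0) (91, 98) (0, 98)]
2. ⊥bis P2·P0 via (29.465,35.45): [(0, 13.7344) (0, 0) (91, 0) (91, 80.8011)]  |A|=4301.3638
3. ⊥bis P2·P1 via (63.2,12.215): [(46.4203, 47.946) (0, 13.7344) (0, 0) (68.9363, 0)]  |A|=1971.388
4. canonical 4-gon: [(46.4203, 47.946) (0, 13.7344) (0, 0) (68.9363, 0)]
5. shoelace: 1971.388

Area of P2's cell: 1971.3880 (4 vertices)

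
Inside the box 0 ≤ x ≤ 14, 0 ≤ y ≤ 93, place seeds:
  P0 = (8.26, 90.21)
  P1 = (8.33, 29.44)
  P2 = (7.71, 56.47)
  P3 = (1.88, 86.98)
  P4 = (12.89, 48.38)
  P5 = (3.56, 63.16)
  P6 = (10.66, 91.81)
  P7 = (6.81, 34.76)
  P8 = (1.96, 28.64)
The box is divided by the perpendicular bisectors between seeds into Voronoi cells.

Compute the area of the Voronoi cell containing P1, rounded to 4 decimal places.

1. box [0,14]×[0,93]: [(0, 0) (14, 0) (14, 93) (0, 93)]
2. ⊥bis P1·P0 via (8.295,59.825): [(0, 59.8154) (0, 0) (14, 0) (14, 59.8316)]  |A|=837.5291
3. ⊥bis P1·P2 via (8.02,42.955): [(0, 42.771) (0, 0) (14, 0) (14, 43.0922)]  |A|=601.0425
4. ⊥bis P1·P3 via (5.105,58.21): [(0, 42.771) (0, 0) (14, 0) (14, 43.0922)]  |A|=601.0425
5. ⊥bis P1·P4 via (10.61,38.91): [(0, 41.4645) (0, 0) (14, 0) (14, 38.0938)]  |A|=556.908
6. ⊥bis P1·P5 via (5.945,46.3): [(0, 41.4645) (0, 0) (14, 0) (14, 38.0938)]  |A|=556.908
7. ⊥bis P1·P6 via (9.495,60.625): [(0, 41.4645) (0, 0) (14, 0) (14, 38.0938)]  |A|=556.908
8. ⊥bis P1·P7 via (7.57,32.1): [(0, 29.9371) (0, 0) (14, 0) (14, 33.9371)]  |A|=447.12
9. ⊥bis P1·P8 via (5.145,29.04): [(4.858, 31.3251) (8.7921, 0) (14, 0) (14, 33.9371)]  |A|=236.6957
10. canonical 4-gon: [(4.858, 31.3251) (8.7921, 0) (14, 0) (14, 33.9371)]
11. shoelace: 236.6957

Area of P1's cell: 236.6957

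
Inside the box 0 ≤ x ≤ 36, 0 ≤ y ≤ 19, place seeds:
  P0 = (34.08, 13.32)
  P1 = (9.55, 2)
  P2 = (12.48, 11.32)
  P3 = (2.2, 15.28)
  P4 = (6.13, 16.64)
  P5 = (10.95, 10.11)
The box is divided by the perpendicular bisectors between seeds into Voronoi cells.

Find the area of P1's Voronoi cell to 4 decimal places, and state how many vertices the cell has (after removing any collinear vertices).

Area of P1's cell: 131.6292 (6 vertices)

1. box [0,36]×[0,19]: [(0, 0) (36, 0) (36, 19) (0, 19)]
2. ⊥bis P1·P0 via (21.815,7.66): [(0, 0) (25.3499, 0) (16.5819, 19) (0, 19)]  |A|=398.3518
3. ⊥bis P1·P2 via (11.015,6.66): [(0, 10.1229) (0, 0) (25.3499, 0) (24.1875, 2.5189)]  |A|=154.3499
4. ⊥bis P1·P3 via (5.875,8.64): [(5.4555, 8.4078) (0, 5.3884) (0, 0) (25.3499, 0) (24.1875, 2.5189)]  |A|=141.4356
5. ⊥bis P1·P4 via (7.84,9.32): [(5.4555, 8.4078) (0, 5.3884) (0, 0) (25.3499, 0) (24.1875, 2.5189)]  |A|=141.4356
6. ⊥bis P1·P5 via (10.25,6.055): [(16.2147, 5.0253) (3.355, 7.2453) (0, 5.3884) (0, 0) (25.3499, 0) (24.1875, 2.5189)]  |A|=131.6292
7. canonical 6-gon: [(16.2147, 5.0253) (3.355, 7.2453) (0, 5.3884) (0, 0) (25.3499, 0) (24.1875, 2.5189)]
8. shoelace: 131.6292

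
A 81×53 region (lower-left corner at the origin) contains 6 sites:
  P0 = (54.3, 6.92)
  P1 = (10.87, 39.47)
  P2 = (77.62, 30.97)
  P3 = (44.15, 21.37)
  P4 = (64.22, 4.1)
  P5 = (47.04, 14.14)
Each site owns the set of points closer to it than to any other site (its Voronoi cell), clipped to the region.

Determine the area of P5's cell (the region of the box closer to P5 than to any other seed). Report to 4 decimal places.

1. box [0,81]×[0,53]: [(0, 0) (81, 0) (81, 53) (0, 53)]
2. ⊥bis P5·P0 via (50.67,10.53): [(0, 0) (40.198, 0) (81, 41.028) (81, 53) (0, 53)]  |A|=3455.9874
3. ⊥bis P5·P1 via (28.955,26.805): [(10.1833, 0) (40.198, 0) (81, 41.028) (81, 53) (47.2995, 53)]  |A|=1932.6928
4. ⊥bis P5·P2 via (62.33,22.555): [(46.3335, 51.6206) (10.1833, 0) (40.198, 0) (62.4364, 22.3616)]  |A|=1280.0684
5. ⊥bis P5·P3 via (45.595,17.755): [(61.4777, 24.1037) (13.6846, 4.9997) (10.1833, 0) (40.198, 0) (62.4364, 22.3616)]  |A|=477.8526
6. ⊥bis P5·P4 via (55.63,9.12): [(61.4777, 24.1037) (13.6846, 4.9997) (10.1833, 0) (40.198, 0) (62.4364, 22.3616)]  |A|=477.8526
7. canonical 5-gon: [(61.4777, 24.1037) (13.6846, 4.9997) (10.1833, 0) (40.198, 0) (62.4364, 22.3616)]
8. shoelace: 477.8526

Area of P5's cell: 477.8526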